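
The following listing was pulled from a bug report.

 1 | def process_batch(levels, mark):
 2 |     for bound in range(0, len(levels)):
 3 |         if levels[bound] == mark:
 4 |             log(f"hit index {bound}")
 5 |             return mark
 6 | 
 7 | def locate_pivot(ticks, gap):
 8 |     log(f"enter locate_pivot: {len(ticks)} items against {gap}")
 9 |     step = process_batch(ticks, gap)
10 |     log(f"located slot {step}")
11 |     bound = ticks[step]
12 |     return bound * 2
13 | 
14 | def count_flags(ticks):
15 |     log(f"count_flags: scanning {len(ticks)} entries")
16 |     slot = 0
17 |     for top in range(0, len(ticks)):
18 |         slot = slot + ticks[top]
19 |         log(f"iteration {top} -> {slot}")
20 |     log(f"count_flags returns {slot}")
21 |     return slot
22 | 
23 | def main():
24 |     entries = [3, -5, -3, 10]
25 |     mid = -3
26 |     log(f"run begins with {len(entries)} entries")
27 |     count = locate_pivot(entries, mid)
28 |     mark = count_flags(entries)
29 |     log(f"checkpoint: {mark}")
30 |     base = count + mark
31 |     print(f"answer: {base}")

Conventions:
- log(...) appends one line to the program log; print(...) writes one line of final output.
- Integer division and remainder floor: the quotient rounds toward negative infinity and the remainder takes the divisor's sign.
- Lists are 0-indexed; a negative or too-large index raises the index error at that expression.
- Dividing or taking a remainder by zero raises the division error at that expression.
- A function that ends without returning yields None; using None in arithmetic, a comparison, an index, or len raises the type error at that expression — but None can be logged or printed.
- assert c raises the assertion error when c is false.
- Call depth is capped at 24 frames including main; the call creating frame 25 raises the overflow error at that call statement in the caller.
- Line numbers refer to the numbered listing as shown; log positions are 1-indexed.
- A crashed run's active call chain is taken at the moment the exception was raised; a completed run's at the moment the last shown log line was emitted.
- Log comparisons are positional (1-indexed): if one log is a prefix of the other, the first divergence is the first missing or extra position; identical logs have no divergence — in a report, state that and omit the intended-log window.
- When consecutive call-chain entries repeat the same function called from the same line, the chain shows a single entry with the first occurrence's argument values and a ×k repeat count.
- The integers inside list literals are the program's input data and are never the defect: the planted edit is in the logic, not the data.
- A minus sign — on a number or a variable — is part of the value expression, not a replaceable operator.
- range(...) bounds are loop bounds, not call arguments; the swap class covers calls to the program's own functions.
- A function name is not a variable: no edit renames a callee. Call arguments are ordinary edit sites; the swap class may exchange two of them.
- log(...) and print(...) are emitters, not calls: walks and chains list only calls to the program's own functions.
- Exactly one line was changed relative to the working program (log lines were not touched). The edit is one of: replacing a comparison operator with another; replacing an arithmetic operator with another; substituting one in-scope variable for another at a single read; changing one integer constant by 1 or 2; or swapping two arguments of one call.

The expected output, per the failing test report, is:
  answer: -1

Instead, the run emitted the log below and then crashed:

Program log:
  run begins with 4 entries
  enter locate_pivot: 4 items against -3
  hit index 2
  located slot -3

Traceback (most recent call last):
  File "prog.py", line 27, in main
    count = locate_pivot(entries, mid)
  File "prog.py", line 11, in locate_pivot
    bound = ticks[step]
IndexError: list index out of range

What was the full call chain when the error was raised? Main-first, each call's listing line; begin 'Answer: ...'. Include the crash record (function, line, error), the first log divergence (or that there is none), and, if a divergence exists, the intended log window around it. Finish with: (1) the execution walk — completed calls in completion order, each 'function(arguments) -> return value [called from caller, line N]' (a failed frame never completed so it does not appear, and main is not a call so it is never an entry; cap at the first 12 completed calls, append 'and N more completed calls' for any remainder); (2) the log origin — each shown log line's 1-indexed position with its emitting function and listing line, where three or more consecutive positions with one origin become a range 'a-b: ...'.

Answer: main -> locate_pivot (called at line 27).
Key observation: The log first diverges at position 4: the faulty run prints 'located slot -3' where the working version prints 'located slot 2'.
Crash: locate_pivot, line 11, IndexError.
First divergence: position 4 — shown 'located slot -3', intended 'located slot 2'.
Intended log window:
  2: enter locate_pivot: 4 items against -3
  3: hit index 2
  4: located slot 2
  5: count_flags: scanning 4 entries
Execution walk:
  process_batch([3, -5, -3, 10], -3) -> -3  [called from locate_pivot, line 9]
Log origins:
  1: from main, line 26
  2: from locate_pivot, line 8
  3: from process_batch, line 4
  4: from locate_pivot, line 10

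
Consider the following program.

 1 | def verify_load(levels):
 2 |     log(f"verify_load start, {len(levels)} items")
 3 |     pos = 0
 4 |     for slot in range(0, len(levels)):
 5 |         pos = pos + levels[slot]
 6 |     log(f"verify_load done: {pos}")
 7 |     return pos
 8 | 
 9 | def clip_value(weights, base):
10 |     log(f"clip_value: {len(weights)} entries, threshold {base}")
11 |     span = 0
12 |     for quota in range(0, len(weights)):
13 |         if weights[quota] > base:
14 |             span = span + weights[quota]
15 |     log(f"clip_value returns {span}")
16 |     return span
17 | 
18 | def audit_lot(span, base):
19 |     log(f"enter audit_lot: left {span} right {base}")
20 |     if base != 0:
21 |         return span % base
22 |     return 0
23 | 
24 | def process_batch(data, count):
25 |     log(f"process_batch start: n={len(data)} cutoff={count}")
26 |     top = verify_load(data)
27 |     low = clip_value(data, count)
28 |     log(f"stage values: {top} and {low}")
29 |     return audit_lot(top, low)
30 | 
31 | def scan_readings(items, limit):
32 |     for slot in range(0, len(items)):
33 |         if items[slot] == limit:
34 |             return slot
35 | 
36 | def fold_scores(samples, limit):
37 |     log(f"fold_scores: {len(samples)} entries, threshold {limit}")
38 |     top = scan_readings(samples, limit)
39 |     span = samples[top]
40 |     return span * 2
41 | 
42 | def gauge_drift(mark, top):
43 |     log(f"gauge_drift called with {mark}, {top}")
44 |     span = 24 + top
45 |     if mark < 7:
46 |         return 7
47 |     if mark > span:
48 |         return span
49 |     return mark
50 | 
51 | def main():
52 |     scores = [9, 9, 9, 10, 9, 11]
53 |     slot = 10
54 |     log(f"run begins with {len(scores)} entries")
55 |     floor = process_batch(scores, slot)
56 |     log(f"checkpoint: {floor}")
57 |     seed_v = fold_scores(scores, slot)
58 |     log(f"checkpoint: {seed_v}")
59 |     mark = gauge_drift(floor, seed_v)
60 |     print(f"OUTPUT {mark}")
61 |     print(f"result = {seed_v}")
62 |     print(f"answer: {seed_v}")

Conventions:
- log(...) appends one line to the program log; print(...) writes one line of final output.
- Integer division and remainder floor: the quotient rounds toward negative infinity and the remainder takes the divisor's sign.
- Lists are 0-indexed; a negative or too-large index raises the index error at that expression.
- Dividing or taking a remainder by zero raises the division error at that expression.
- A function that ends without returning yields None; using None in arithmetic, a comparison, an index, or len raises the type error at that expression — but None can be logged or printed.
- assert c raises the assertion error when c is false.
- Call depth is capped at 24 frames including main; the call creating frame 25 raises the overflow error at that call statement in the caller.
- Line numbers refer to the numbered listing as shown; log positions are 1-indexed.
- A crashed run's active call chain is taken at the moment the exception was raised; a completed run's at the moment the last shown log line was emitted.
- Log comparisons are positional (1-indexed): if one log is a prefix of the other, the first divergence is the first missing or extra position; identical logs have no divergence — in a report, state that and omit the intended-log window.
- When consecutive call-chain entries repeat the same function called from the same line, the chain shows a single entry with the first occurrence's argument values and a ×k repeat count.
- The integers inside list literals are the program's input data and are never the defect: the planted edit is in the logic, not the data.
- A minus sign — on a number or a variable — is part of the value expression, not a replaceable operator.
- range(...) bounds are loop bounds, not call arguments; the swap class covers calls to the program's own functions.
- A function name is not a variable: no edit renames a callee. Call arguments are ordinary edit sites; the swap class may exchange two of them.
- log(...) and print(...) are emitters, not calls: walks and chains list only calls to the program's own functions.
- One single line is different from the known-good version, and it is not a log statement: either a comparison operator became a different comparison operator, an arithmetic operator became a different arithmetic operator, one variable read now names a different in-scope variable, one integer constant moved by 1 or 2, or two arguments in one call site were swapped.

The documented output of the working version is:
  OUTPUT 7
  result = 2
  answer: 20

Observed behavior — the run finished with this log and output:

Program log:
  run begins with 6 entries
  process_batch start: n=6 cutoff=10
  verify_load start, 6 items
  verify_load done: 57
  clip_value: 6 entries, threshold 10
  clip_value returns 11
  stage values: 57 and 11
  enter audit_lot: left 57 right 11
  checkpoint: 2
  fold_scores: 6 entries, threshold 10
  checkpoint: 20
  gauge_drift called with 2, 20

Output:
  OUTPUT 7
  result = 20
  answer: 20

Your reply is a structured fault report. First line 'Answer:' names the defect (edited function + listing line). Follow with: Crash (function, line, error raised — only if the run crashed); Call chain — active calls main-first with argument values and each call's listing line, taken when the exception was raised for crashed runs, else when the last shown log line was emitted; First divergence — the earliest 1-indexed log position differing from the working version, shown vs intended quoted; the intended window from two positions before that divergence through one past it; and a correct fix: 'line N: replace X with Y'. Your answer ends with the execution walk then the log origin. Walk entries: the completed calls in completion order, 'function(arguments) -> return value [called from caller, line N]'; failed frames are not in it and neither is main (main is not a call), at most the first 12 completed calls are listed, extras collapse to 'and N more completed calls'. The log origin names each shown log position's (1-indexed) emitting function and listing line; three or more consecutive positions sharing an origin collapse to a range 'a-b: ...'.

Answer: the defect is in main at line 61.
Key observation: Every logged value matches the working version; the printed result is what differs.
Call chain: main -> gauge_drift(2, 20) (called at line 59).
First divergence: there is none — every log position agrees.
Execution walk:
  verify_load([9, 9, 9, 10, 9, 11]) -> 57  [called from process_batch, line 26]
  clip_value([9, 9, 9, 10, 9, 11], 10) -> 11  [called from process_batch, line 27]
  audit_lot(57, 11) -> 2  [called from process_batch, line 29]
  process_batch([9, 9, 9, 10, 9, 11], 10) -> 2  [called from main, line 55]
  scan_readings([9, 9, 9, 10, 9, 11], 10) -> 3  [called from fold_scores, line 38]
  fold_scores([9, 9, 9, 10, 9, 11], 10) -> 20  [called from main, line 57]
  gauge_drift(2, 20) -> 7  [called from main, line 59]
Log origins:
  1: logged in main at line 54
  2: logged in process_batch at line 25
  3: logged in verify_load at line 2
  4: logged in verify_load at line 6
  5: logged in clip_value at line 10
  6: logged in clip_value at line 15
  7: logged in process_batch at line 28
  8: logged in audit_lot at line 19
  9: logged in main at line 56
  10: logged in fold_scores at line 37
  11: logged in main at line 58
  12: logged in gauge_drift at line 43
A correct fix: line 61: replace `seed_v` with `floor`.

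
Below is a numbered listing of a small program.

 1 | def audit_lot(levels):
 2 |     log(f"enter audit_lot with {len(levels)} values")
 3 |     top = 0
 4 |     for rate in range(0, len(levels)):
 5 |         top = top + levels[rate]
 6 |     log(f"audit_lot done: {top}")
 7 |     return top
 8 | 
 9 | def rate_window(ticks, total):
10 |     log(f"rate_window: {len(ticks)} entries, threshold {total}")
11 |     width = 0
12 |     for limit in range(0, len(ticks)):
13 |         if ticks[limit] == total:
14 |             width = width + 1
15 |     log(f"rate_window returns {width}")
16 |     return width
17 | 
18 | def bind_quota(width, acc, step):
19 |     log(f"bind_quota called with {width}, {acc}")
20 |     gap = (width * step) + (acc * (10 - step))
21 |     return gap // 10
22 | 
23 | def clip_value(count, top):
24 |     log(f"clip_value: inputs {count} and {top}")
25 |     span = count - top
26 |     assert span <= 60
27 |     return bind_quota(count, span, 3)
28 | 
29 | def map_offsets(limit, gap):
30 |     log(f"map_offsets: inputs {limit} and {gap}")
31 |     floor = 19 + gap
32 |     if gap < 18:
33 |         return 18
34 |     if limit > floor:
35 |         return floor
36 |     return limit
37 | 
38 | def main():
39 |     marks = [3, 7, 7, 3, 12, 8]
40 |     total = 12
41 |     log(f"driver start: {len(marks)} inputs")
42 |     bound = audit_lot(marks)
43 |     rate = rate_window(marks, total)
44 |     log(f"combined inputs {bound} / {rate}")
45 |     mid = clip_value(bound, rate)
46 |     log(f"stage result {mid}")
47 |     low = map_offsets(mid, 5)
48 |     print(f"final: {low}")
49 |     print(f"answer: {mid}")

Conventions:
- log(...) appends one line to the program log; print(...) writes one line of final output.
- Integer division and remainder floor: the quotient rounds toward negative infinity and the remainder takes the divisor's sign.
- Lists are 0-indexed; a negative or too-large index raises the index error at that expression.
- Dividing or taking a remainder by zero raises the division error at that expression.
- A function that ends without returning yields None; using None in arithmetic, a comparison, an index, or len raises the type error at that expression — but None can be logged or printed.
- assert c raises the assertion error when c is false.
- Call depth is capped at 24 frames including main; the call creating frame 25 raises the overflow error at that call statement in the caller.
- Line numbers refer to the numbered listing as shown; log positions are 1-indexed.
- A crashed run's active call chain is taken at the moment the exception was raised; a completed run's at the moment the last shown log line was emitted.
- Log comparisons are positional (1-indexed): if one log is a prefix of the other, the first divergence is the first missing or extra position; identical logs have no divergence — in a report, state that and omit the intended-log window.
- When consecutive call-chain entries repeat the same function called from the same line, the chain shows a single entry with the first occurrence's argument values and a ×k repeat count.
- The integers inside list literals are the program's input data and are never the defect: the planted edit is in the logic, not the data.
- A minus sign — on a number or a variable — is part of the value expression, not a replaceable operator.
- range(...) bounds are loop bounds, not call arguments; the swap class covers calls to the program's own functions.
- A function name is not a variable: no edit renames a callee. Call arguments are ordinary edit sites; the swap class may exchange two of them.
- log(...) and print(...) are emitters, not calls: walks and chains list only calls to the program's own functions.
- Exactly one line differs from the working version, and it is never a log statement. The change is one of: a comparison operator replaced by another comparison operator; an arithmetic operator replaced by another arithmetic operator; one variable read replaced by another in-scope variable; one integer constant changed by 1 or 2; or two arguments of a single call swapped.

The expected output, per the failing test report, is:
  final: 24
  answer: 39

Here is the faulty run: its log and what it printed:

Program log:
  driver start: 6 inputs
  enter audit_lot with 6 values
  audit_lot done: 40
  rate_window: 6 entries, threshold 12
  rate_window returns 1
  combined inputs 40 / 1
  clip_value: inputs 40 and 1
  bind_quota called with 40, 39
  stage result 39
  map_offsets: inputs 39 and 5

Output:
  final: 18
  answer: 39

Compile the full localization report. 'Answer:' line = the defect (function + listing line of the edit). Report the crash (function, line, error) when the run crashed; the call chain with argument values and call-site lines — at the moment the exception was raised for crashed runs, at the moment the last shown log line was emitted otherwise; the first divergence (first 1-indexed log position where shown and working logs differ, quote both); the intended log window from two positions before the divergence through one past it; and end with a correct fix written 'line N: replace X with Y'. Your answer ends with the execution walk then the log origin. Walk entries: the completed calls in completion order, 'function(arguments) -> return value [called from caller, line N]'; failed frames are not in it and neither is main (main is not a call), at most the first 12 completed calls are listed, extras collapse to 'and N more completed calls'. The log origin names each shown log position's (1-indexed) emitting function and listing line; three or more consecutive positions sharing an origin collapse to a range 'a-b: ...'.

Answer: the defect is in map_offsets at line 32.
Key fact: The logs agree in full; only the final output differs.
Call chain: main -> map_offsets(39, 5) (called at line 47).
First divergence: none; the two logs match at every position.
Execution walk:
  audit_lot([3, 7, 7, 3, 12, 8]) -> 40  [called from main, line 42]
  rate_window([3, 7, 7, 3, 12, 8], 12) -> 1  [called from main, line 43]
  bind_quota(40, 39, 3) -> 39  [called from clip_value, line 27]
  clip_value(40, 1) -> 39  [called from main, line 45]
  map_offsets(39, 5) -> 18  [called from main, line 47]
Log origins:
  1: from main, line 41
  2: from audit_lot, line 2
  3: from audit_lot, line 6
  4: from rate_window, line 10
  5: from rate_window, line 15
  6: from main, line 44
  7: from clip_value, line 24
  8: from bind_quota, line 19
  9: from main, line 46
  10: from map_offsets, line 30
A correct fix: line 32: replace `gap` with `limit`.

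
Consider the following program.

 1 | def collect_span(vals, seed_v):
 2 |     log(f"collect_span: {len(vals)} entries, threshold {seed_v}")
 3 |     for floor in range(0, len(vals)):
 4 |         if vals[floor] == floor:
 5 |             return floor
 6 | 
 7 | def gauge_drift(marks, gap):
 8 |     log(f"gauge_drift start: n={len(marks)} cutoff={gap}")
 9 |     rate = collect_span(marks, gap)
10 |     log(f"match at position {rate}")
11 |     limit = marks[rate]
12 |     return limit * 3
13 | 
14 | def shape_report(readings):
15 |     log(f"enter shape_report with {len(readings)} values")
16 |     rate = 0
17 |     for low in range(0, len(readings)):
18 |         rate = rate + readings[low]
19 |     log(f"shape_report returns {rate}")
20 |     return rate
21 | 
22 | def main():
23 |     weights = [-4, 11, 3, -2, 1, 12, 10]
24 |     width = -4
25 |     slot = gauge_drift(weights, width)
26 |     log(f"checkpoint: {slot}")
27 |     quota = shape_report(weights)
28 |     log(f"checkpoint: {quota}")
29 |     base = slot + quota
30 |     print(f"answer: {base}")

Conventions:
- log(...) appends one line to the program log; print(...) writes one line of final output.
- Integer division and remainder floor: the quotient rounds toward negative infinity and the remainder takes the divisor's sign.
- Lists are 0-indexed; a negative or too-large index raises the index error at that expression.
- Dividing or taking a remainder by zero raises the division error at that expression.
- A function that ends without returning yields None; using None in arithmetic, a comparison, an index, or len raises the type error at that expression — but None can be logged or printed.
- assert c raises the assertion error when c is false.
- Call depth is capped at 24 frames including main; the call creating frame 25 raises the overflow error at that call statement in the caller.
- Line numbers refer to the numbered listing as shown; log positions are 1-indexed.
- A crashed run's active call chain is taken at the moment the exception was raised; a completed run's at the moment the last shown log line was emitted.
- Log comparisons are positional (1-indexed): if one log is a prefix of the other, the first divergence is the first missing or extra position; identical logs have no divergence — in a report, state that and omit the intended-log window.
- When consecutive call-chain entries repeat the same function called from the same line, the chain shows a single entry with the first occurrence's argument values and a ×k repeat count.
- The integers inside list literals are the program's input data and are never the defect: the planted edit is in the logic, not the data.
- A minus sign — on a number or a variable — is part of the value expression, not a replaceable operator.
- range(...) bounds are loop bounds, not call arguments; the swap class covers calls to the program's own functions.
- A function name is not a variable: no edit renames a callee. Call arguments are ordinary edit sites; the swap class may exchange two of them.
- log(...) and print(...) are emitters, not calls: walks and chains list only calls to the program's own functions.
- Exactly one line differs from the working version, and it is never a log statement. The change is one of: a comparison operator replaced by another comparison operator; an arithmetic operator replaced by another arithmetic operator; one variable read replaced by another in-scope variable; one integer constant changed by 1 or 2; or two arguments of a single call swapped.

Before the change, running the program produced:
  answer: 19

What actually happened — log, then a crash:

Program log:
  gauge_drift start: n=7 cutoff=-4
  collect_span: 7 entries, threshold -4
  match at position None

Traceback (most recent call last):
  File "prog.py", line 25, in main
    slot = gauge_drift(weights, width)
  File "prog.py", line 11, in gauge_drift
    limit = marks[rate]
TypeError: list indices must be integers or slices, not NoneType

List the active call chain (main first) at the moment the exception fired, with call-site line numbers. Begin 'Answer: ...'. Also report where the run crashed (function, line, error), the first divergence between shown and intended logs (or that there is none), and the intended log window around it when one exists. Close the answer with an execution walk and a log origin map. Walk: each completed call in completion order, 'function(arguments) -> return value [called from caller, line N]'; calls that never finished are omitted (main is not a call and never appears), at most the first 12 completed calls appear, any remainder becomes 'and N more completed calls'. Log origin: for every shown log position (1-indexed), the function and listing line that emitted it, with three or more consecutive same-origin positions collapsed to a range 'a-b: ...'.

Answer: main -> gauge_drift (called at line 25).
The tell: The log first diverges at position 3: the faulty run prints 'match at position None' where the working version prints 'match at position 0'.
Crash: gauge_drift, line 11, TypeError.
First divergence: position 3 — the shown line 'match at position None' should read 'match at position 0'.
Intended log window:
  1: gauge_drift start: n=7 cutoff=-4
  2: collect_span: 7 entries, threshold -4
  3: match at position 0
  4: checkpoint: -12
Execution walk:
  collect_span([-4, 11, 3, -2, 1, 12, 10], -4) -> None  [called from gauge_drift, line 9]
Log origins:
  1: logged in gauge_drift at line 8
  2: logged in collect_span at line 2
  3: logged in gauge_drift at line 10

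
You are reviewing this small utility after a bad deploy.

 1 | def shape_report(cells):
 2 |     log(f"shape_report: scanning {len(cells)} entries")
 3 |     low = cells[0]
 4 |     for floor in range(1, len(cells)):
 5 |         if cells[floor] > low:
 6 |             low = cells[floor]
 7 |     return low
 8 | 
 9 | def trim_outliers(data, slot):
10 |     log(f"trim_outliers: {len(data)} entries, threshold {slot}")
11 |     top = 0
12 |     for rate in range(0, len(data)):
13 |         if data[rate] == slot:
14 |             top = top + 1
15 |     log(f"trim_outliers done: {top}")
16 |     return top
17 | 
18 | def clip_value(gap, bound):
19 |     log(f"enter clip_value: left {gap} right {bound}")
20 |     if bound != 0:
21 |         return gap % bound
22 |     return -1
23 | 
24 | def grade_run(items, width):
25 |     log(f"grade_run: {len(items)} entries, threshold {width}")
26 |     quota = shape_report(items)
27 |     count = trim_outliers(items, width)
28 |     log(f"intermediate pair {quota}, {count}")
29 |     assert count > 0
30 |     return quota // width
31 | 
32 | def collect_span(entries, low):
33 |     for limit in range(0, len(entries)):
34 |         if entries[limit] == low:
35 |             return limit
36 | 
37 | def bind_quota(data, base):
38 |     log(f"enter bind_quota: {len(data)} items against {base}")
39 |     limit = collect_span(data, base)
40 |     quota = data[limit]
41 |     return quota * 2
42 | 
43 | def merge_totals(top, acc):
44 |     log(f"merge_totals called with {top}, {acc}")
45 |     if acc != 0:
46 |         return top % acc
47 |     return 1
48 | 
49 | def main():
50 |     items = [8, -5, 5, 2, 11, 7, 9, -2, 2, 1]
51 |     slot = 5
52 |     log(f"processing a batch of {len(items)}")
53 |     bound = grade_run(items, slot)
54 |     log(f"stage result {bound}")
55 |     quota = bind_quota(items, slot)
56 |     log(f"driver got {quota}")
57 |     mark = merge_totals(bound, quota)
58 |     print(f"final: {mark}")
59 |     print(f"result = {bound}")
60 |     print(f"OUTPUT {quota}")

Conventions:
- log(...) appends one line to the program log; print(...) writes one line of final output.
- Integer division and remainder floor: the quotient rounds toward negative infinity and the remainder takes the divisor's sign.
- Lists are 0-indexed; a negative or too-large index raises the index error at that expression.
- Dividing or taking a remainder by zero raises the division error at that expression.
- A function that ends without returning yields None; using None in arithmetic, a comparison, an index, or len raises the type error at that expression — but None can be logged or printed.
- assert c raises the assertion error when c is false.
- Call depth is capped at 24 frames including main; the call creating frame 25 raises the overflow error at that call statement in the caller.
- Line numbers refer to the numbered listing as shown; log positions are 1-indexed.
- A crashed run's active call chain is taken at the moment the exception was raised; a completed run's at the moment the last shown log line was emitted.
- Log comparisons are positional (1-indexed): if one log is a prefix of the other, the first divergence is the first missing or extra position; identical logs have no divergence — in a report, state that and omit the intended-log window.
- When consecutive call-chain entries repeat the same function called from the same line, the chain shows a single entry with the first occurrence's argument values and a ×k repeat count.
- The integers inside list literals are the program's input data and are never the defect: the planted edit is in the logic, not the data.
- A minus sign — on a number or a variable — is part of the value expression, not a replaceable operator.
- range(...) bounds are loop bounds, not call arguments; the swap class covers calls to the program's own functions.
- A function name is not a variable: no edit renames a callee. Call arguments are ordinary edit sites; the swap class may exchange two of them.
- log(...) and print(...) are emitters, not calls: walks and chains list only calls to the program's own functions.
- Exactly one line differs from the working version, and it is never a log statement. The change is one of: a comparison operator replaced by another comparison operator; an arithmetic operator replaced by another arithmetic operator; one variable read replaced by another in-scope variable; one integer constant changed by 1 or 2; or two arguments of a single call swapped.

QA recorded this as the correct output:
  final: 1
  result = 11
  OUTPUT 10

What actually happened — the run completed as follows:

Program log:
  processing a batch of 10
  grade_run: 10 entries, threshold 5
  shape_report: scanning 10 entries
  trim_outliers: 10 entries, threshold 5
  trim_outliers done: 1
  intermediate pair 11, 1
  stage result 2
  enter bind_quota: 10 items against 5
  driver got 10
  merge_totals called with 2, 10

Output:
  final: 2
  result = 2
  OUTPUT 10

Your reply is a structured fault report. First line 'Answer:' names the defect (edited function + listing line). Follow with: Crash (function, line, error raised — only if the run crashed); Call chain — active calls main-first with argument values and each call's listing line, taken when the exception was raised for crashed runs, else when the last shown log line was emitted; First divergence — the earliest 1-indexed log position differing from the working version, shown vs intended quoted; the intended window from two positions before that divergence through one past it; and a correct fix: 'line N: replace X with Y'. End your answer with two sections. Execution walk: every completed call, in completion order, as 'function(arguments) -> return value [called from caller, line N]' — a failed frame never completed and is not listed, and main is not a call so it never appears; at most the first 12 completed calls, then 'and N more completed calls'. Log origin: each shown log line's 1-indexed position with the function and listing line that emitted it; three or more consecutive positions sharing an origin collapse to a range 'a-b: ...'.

Answer: the defect is in grade_run at line 30.
Core observation: The log first diverges at position 7: the faulty run prints 'stage result 2' where the working version prints 'stage result 11'.
Call chain: main -> merge_totals(2, 10) (called at line 57).
First divergence: position 7; shown 'stage result 2' vs intended 'stage result 11'.
Intended log window:
  5: trim_outliers done: 1
  6: intermediate pair 11, 1
  7: stage result 11
  8: enter bind_quota: 10 items against 5
Execution walk:
  shape_report([8, -5, 5, 2, 11, 7, 9, -2, 2, 1]) -> 11  [called from grade_run, line 26]
  trim_outliers([8, -5, 5, 2, 11, 7, 9, -2, 2, 1], 5) -> 1  [called from grade_run, line 27]
  grade_run([8, -5, 5, 2, 11, 7, 9, -2, 2, 1], 5) -> 2  [called from main, line 53]
  collect_span([8, -5, 5, 2, 11, 7, 9, -2, 2, 1], 5) -> 2  [called from bind_quota, line 39]
  bind_quota([8, -5, 5, 2, 11, 7, 9, -2, 2, 1], 5) -> 10  [called from main, line 55]
  merge_totals(2, 10) -> 2  [called from main, line 57]
Log line origins:
  1: emitted by main (line 52)
  2: emitted by grade_run (line 25)
  3: emitted by shape_report (line 2)
  4: emitted by trim_outliers (line 10)
  5: emitted by trim_outliers (line 15)
  6: emitted by grade_run (line 28)
  7: emitted by main (line 54)
  8: emitted by bind_quota (line 38)
  9: emitted by main (line 56)
  10: emitted by merge_totals (line 44)
A correct fix: line 30: replace `width` with `count`.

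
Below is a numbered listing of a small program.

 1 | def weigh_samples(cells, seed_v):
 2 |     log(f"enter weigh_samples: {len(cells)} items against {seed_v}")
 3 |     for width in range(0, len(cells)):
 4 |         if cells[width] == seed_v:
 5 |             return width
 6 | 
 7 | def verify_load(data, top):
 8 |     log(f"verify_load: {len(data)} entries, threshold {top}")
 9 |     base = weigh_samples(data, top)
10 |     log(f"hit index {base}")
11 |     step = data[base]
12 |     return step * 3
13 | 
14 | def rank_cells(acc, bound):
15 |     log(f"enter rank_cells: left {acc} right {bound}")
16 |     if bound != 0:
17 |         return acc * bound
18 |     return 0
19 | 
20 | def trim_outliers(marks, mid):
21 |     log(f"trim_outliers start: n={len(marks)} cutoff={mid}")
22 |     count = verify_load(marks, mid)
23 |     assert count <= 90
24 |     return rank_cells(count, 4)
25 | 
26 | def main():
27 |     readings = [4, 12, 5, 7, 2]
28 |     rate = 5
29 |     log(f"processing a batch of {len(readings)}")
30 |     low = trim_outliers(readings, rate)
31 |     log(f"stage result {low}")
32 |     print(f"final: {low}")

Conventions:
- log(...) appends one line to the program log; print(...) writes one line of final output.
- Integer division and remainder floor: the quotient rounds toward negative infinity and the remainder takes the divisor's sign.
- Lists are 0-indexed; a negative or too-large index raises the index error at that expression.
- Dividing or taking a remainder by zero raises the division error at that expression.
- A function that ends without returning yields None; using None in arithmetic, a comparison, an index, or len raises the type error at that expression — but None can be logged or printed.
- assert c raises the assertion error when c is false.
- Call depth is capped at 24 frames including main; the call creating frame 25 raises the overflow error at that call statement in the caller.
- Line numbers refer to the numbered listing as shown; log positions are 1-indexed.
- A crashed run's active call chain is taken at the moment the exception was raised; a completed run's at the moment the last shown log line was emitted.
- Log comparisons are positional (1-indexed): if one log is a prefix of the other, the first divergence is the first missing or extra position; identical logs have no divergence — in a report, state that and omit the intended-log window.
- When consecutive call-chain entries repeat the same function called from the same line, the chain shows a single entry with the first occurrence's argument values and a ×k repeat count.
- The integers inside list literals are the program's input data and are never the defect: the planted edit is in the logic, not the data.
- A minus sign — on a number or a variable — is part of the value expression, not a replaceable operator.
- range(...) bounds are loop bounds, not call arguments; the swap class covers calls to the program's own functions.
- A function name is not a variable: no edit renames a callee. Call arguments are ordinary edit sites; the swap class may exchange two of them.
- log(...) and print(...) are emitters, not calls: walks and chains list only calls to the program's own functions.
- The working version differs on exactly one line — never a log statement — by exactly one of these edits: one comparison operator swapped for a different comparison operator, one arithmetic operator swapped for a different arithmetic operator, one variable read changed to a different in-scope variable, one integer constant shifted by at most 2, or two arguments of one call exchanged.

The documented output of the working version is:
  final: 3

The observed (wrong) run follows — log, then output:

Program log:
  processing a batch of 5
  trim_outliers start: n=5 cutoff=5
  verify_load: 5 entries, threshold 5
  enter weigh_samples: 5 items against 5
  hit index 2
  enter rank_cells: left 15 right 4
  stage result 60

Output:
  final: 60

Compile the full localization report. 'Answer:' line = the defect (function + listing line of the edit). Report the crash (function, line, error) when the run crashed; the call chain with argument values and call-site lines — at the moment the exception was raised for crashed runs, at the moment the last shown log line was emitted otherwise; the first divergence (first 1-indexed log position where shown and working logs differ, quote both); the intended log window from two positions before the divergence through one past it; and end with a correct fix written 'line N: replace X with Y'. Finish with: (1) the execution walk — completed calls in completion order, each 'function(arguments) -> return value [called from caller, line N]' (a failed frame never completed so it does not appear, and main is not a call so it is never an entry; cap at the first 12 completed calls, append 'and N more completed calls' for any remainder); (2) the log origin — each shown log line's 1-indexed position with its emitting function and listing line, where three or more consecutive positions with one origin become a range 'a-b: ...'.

Answer: the defect is in rank_cells at line 17.
Key fact: Everything matches until log position 7, which reads 'stage result 60' in place of 'stage result 3'.
Call chain: main.
First divergence: position 7 — the shown line 'stage result 60' should read 'stage result 3'.
Intended log window:
  5: hit index 2
  6: enter rank_cells: left 15 right 4
  7: stage result 3
Execution walk:
  weigh_samples([4, 12, 5, 7, 2], 5) -> 2  [called from verify_load, line 9]
  verify_load([4, 12, 5, 7, 2], 5) -> 15  [called from trim_outliers, line 22]
  rank_cells(15, 4) -> 60  [called from trim_outliers, line 24]
  trim_outliers([4, 12, 5, 7, 2], 5) -> 60  [called from main, line 30]
Log origin:
  1: emitted by main (line 29)
  2: emitted by trim_outliers (line 21)
  3: emitted by verify_load (line 8)
  4: emitted by weigh_samples (line 2)
  5: emitted by verify_load (line 10)
  6: emitted by rank_cells (line 15)
  7: emitted by main (line 31)
A correct fix: line 17: replace `*` with `//`.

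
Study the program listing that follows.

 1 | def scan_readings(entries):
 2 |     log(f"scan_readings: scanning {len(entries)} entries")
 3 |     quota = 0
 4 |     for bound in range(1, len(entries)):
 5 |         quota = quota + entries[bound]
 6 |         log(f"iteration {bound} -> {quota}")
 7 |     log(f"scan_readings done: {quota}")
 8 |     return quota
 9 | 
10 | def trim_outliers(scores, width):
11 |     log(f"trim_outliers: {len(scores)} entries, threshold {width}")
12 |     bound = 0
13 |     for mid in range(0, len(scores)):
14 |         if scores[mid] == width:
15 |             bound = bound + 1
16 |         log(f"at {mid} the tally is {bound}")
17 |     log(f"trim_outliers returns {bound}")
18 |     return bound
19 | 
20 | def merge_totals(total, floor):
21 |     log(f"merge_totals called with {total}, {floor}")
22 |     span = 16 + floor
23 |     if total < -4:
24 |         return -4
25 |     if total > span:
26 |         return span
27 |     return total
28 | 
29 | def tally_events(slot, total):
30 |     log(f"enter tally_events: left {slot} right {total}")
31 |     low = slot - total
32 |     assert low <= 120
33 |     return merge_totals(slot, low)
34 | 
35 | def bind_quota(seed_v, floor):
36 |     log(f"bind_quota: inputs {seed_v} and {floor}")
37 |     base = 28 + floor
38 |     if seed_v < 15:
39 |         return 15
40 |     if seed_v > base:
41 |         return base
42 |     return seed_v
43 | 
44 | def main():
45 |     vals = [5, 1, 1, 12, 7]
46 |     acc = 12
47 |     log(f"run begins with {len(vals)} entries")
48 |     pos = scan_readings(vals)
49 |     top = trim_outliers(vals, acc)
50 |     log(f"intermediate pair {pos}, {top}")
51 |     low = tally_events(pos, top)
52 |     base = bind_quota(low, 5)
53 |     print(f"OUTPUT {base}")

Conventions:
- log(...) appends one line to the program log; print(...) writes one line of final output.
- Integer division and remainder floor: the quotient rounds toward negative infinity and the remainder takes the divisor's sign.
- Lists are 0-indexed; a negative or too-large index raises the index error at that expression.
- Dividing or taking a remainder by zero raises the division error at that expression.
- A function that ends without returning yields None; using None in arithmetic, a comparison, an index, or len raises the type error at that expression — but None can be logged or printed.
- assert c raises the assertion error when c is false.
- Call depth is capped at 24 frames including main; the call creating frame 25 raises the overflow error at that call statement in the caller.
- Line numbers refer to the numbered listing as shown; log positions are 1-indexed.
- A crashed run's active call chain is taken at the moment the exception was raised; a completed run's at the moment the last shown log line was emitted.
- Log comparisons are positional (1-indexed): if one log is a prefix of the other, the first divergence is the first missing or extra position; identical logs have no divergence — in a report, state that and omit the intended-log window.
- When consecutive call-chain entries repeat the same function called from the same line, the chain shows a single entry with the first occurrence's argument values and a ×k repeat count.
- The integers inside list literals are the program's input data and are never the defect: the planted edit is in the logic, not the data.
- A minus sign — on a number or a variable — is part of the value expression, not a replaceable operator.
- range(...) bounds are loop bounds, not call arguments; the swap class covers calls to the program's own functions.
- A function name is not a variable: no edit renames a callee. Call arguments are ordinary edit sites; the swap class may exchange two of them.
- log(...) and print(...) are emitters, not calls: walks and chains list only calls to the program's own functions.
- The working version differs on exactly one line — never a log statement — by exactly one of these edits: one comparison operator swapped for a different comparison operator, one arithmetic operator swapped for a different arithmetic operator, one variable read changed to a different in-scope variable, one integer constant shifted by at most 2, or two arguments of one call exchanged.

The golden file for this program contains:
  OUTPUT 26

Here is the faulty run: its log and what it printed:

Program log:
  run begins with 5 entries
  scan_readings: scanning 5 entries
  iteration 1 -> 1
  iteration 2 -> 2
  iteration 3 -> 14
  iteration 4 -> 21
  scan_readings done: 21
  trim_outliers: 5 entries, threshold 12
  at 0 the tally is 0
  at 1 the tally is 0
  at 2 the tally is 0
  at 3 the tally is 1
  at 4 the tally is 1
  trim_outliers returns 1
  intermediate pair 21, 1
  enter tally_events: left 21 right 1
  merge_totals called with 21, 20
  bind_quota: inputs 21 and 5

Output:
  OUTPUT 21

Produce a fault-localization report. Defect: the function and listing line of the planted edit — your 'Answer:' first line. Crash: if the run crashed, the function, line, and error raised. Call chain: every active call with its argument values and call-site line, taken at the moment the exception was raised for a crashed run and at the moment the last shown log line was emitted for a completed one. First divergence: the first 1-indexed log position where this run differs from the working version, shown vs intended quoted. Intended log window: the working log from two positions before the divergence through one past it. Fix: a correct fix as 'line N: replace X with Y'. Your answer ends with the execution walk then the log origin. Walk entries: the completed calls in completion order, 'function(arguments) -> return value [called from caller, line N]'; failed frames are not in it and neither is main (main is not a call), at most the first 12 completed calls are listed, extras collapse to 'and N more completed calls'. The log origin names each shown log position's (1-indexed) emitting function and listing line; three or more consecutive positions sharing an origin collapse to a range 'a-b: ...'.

Answer: the defect is in scan_readings at line 4.
Key observation: Position 3 is the first bad log line: 'iteration 1 -> 1' should read 'iteration 0 -> 5'.
Call chain: main -> bind_quota(21, 5) (called at line 52).
First divergence: position 3 — the shown line 'iteration 1 -> 1' should read 'iteration 0 -> 5'.
Intended log window:
  1: run begins with 5 entries
  2: scan_readings: scanning 5 entries
  3: iteration 0 -> 5
  4: iteration 1 -> 6
Execution walk:
  scan_readings([5, 1, 1, 12, 7]) -> 21  [called from main, line 48]
  trim_outliers([5, 1, 1, 12, 7], 12) -> 1  [called from main, line 49]
  merge_totals(21, 20) -> 21  [called from tally_events, line 33]
  tally_events(21, 1) -> 21  [called from main, line 51]
  bind_quota(21, 5) -> 21  [called from main, line 52]
Log origin:
  1 — main, line 47
  2 — scan_readings, line 2
  3-6 — scan_readings, line 6
  7 — scan_readings, line 7
  8 — trim_outliers, line 11
  9-13 — trim_outliers, line 16
  14 — trim_outliers, line 17
  15 — main, line 50
  16 — tally_events, line 30
  17 — merge_totals, line 21
  18 — bind_quota, line 36
A correct fix: line 4: replace `1` with `0`.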